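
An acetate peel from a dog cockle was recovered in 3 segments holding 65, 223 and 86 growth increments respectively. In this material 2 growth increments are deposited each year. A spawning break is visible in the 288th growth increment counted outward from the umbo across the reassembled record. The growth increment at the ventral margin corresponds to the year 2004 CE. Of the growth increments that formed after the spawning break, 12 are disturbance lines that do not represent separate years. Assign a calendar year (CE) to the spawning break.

1967 CE

Total growth increments = 65 + 223 + 86 = 374.
Between growth increment 288 and the ventral margin there are 374 − 288 = 86 growth increments.
Excluding 12 false growth increments: 86 − 12 = 74.
Dividing by 2 growth increments per year: 74 / 2 = 37 years.
Counting back 37 years from 2004 CE places the spawning break in 2004 − 37 = 1967 CE.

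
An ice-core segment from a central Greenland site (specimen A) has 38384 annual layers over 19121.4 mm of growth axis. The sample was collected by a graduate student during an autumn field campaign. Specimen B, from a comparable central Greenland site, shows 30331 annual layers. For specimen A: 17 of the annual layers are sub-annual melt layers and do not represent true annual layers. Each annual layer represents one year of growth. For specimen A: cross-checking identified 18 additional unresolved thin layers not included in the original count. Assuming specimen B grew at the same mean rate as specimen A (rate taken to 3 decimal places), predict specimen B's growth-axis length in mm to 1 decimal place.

Specimen A: after corrections the count is 38384 − 17 + 18 = 38385 annual layers.
A: Extension rate ≈ 19121.4 / 38385 = 0.498 mm/yr.
For B, 0.498 mm/year × 30331 years = 15104.8 mm.

15104.8 mm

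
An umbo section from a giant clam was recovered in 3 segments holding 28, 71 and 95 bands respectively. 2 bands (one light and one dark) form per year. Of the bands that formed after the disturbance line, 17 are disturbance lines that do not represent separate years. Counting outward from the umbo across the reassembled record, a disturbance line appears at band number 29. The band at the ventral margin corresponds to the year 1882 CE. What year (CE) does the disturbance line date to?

1808 CE

Total bands = 28 + 71 + 95 = 194.
Between band 29 and the ventral margin there are 194 − 29 = 165 bands.
Excluding 17 false bands: 165 − 17 = 148.
With 2 bands per year, 148 / 2 = 74 years.
The band at the ventral margin is 1882 CE, so the disturbance line dates to 1882 − 74 = 1808 CE.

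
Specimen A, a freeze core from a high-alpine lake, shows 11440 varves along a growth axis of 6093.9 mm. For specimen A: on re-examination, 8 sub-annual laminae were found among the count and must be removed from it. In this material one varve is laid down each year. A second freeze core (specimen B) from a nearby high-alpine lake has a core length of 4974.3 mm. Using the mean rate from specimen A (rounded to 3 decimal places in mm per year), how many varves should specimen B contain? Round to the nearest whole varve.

Specimen A: correcting the raw count gives 11440 − 8 = 11432 true varves.
A: 6093.9 mm over 11432 years gives 6093.9 / 11432 ≈ 0.533 mm per year.
B spans 4974.3 / 0.533 = 9332.65 years ≈ 9333 varves.

9333 varves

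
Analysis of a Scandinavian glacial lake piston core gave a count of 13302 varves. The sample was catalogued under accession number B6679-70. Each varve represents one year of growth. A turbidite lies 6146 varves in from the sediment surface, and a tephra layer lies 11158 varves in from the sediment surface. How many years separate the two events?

5012 years

Separation: 11158 − 6146 = 5012 varves.
That is 5012 years at one varve per year.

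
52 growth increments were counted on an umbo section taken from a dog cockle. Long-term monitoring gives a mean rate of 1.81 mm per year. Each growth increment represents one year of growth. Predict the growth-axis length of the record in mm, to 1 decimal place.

The record spans 52 years at 1.81 mm per year.
Predicted length = 1.81 mm/year × 52 years = 94.1 mm.

94.1 mm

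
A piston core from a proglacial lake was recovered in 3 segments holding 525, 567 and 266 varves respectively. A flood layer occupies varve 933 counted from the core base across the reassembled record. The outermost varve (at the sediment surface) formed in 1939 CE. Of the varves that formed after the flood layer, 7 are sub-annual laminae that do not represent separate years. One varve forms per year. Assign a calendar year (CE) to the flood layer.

1521 CE

Total varves = 525 + 567 + 266 = 1358.
Between varve 933 and the sediment surface there are 1358 − 933 = 425 varves.
Removing the 7 false varves leaves 425 − 7 = 418 true varves beyond the flood layer.
The varve at the sediment surface is 1939 CE, so the flood layer dates to 1939 − 418 = 1521 CE.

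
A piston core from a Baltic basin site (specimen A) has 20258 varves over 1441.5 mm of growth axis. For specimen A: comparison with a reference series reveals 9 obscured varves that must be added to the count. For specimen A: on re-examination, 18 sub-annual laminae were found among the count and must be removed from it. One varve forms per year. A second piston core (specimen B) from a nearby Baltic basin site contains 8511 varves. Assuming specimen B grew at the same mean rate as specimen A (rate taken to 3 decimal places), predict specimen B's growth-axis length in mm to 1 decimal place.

Specimen A: correcting the raw count gives 20258 − 18 + 9 = 20249 true varves.
A: 1441.5 mm over 20249 years gives 1441.5 / 20249 ≈ 0.071 mm/yr.
B's length ≈ 0.071 × 8511 = 604.3 mm.

604.3 mm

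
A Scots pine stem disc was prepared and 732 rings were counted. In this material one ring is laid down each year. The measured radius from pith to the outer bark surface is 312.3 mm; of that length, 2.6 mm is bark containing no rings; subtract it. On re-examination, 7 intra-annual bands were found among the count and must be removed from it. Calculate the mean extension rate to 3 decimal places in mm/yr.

Correcting the raw count gives 732 − 7 = 725 true rings.
Net length = 312.3 − 2.6 = 309.7 mm.
Extension rate ≈ 309.7 / 725 = 0.427 mm/yr.

0.427 mm/yr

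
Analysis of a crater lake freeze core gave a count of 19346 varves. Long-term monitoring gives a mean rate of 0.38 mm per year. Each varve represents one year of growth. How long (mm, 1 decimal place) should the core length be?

7351.5 mm

19346 years of growth are recorded.
Length ≈ 0.38 × 19346 = 7351.5 mm.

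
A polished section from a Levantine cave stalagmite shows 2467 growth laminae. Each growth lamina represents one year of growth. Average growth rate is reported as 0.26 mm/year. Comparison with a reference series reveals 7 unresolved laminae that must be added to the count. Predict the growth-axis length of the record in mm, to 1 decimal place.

643.2 mm

Adjusted count: 2467 + 7 = 2474 growth laminae.
2474 years at 0.26 mm/year gives 0.26 × 2474 = 643.2 mm.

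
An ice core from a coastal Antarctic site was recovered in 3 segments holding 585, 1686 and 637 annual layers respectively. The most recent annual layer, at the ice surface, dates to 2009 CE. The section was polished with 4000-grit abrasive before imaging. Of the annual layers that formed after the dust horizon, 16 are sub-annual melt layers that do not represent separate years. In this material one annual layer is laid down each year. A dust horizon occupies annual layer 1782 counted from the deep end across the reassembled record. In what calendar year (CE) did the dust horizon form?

Total annual layers = 585 + 1686 + 637 = 2908.
The dust horizon sits at annual layer 1782 from the deep end, so 2908 − 1782 = 1126 annual layers formed after it.
Excluding 16 false annual layers: 1126 − 16 = 1110.
Counting back 1110 years from 2009 CE places the dust horizon in 2009 − 1110 = 899 CE.

899 CE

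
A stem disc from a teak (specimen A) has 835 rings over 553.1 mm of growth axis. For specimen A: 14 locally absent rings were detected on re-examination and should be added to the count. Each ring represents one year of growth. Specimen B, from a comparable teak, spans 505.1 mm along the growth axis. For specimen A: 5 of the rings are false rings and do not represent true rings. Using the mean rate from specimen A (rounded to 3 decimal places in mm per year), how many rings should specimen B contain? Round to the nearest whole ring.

771 rings

Specimen A: adjusted count: 835 − 5 + 14 = 844 rings.
A: Mean rate = 553.1 mm / 844 years ≈ 0.655 mm/year.
Specimen B: 505.1 mm / 0.655 mm per year = 771.15 years ≈ 771 rings.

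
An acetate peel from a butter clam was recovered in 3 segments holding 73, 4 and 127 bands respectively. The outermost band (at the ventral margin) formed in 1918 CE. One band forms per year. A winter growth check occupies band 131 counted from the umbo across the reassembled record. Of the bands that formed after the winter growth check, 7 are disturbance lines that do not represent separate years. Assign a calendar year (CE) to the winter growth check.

Total bands = 73 + 4 + 127 = 204.
204 − 131 = 73 bands lie beyond the winter growth check toward the ventral margin.
Removing the 7 false bands leaves 73 − 7 = 66 true bands beyond the winter growth check.
Counting back 66 years from 1918 CE places the winter growth check in 1918 − 66 = 1852 CE.

1852 CE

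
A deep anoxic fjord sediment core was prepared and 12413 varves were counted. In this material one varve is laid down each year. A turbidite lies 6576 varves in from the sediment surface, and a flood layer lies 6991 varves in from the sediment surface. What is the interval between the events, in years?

6991 − 6576 = 415 varves lie between the two events.
That is 415 years at one varve per year.

415 years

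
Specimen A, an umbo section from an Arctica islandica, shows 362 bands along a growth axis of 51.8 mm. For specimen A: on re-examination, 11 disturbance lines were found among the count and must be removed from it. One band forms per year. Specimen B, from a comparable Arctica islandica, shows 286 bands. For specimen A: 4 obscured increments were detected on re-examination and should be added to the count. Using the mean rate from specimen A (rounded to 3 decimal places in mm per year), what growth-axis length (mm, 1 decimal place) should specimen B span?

41.8 mm

Specimen A: after corrections the count is 362 − 11 + 4 = 355 bands.
A: Extension rate ≈ 51.8 / 355 = 0.146 mm/yr.
B's length ≈ 0.146 × 286 = 41.8 mm.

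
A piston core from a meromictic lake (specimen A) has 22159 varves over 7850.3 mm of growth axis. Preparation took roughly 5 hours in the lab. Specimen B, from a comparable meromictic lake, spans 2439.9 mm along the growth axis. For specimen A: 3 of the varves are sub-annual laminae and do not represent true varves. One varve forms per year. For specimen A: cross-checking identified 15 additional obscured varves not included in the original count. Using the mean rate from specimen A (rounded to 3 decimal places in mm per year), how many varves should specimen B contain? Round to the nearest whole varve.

Specimen A: correcting the raw count gives 22159 − 3 + 15 = 22171 true varves.
A: Mean rate = 7850.3 mm / 22171 years ≈ 0.354 mm/year.
B spans 2439.9 / 0.354 = 6892.37 years ≈ 6892 varves.

6892 varves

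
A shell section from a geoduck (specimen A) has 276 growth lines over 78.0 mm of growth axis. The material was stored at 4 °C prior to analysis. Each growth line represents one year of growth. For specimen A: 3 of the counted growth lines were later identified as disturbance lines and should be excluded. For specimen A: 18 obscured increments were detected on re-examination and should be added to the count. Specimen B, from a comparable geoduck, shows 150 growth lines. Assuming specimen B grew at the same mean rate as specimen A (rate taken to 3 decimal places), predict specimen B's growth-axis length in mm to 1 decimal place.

40.2 mm

Specimen A: true growth line count = 276 − 3 + 18 = 291.
A: 78.0 mm over 291 years gives 78.0 / 291 ≈ 0.268 mm/yr.
Length of B = 0.268 × 150 = 40.2 mm.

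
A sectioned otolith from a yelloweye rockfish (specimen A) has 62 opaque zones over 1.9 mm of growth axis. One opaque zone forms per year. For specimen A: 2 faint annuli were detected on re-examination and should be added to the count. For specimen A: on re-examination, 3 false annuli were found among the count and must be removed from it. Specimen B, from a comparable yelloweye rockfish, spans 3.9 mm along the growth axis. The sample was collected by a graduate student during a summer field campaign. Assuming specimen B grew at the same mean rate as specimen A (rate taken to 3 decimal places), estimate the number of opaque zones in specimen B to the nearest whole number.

126 opaque zones

Specimen A: adjusted count: 62 − 3 + 2 = 61 opaque zones.
A: 1.9 mm over 61 years gives 1.9 / 61 ≈ 0.031 mm/year.
B spans 3.9 / 0.031 = 125.81 years ≈ 126 opaque zones.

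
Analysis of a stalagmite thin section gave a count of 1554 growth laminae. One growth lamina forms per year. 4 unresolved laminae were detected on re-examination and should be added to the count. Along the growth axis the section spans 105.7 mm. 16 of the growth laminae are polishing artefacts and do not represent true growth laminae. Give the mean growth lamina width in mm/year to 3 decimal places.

Adjusted count: 1554 − 16 + 4 = 1542 growth laminae.
Mean rate = 105.7 mm / 1542 years ≈ 0.069 mm/year.

0.069 mm/year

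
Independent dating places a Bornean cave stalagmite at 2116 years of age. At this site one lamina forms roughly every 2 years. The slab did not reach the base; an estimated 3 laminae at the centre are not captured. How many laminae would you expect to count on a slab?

One lamina every 2 years means 2116 / 2 = 1058 laminae.
Less the 3 uncaptured laminae: 1058 − 3 = 1055.

1055 laminae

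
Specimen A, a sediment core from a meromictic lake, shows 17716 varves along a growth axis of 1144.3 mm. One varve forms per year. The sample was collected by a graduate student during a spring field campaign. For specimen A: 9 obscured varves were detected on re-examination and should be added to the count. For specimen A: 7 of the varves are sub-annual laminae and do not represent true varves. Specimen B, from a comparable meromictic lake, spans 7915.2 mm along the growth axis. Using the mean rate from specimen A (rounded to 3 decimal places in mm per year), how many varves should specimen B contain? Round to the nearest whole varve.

Specimen A: correcting the raw count gives 17716 − 7 + 9 = 17718 true varves.
A: Extension rate ≈ 1144.3 / 17718 = 0.065 mm/yr.
For B, 7915.2 / 0.065 = 121772.31 years ≈ 121772 varves.

121772 varves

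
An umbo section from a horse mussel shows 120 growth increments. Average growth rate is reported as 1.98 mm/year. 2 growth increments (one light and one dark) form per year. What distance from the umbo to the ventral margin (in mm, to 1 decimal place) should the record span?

Dividing by 2 growth increments per year: 120 / 2 = 60 years.
Length ≈ 1.98 × 60 = 118.8 mm.

118.8 mm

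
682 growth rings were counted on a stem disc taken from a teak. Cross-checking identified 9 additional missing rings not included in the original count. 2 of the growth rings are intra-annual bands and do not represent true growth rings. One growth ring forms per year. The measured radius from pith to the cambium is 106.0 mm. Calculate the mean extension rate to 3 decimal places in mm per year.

0.154 mm per year

Adjusted count: 682 − 2 + 9 = 689 growth rings.
Extension rate ≈ 106.0 / 689 = 0.154 mm per year.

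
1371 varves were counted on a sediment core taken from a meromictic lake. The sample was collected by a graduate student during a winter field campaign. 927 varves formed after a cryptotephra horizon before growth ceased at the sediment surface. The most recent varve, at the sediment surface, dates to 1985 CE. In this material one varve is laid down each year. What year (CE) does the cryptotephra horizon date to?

1058 CE

927 varves formed after the cryptotephra horizon.
The varve at the sediment surface is 1985 CE, so the cryptotephra horizon dates to 1985 − 927 = 1058 CE.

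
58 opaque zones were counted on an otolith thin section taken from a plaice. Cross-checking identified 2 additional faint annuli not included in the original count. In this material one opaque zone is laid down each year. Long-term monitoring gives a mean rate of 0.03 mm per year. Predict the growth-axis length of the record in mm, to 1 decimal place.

True opaque zone count = 58 + 2 = 60.
60 years at 0.03 mm/year gives 0.03 × 60 = 1.8 mm.

1.8 mm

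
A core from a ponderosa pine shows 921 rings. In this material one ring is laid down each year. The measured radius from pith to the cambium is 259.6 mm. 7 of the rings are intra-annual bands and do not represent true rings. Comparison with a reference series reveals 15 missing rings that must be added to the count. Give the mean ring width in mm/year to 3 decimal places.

Adjusted count: 921 − 7 + 15 = 929 rings.
259.6 mm over 929 years gives 259.6 / 929 ≈ 0.279 mm/year.

0.279 mm/year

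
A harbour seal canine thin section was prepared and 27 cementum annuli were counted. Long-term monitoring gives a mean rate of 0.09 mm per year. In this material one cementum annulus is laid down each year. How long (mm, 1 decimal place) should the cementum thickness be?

The record spans 27 years at 0.09 mm per year.
Predicted length = 0.09 mm/year × 27 years = 2.4 mm.

2.4 mm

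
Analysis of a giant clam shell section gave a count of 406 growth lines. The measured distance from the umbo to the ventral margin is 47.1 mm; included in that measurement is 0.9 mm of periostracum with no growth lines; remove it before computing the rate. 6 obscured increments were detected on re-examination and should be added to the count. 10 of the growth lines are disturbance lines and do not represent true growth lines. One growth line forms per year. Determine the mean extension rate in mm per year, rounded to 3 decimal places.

0.115 mm per year

After corrections the count is 406 − 10 + 6 = 402 growth lines.
The growth record spans 47.1 − 0.9 = 46.2 mm.
46.2 mm over 402 years gives 46.2 / 402 ≈ 0.115 mm per year.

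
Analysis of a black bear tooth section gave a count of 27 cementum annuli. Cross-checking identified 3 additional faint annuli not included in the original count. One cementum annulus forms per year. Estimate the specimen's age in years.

Adjusted count: 27 + 3 = 30 cementum annuli.
One cementum annulus per year makes the duration 30 years.

30 yr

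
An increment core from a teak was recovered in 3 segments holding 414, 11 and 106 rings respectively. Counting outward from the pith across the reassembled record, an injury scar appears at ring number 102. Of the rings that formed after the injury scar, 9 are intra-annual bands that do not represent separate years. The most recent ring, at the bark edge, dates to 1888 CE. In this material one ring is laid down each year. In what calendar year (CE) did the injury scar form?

Total rings = 414 + 11 + 106 = 531.
Between ring 102 and the bark edge there are 531 − 102 = 429 rings.
Removing the 9 false rings leaves 429 − 9 = 420 true rings beyond the injury scar.
Counting back 420 years from 1888 CE places the injury scar in 1888 − 420 = 1468 CE.

1468 CE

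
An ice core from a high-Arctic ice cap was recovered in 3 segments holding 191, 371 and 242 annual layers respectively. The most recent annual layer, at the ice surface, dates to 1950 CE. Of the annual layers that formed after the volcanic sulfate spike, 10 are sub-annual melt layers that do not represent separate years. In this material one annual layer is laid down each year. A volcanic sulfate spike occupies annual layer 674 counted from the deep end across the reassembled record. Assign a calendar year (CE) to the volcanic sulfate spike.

1830 CE

Total annual layers = 191 + 371 + 242 = 804.
804 − 674 = 130 annual layers lie beyond the volcanic sulfate spike toward the ice surface.
Removing the 10 false annual layers leaves 130 − 10 = 120 true annual layers beyond the volcanic sulfate spike.
The annual layer at the ice surface is 1950 CE, so the volcanic sulfate spike dates to 1950 − 120 = 1830 CE.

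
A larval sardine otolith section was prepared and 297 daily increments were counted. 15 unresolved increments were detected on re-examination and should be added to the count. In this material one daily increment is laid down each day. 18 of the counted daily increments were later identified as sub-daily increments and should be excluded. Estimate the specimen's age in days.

True daily increment count = 297 − 18 + 15 = 294.
With a one-to-one daily increment periodicity this is 294 days.

294 days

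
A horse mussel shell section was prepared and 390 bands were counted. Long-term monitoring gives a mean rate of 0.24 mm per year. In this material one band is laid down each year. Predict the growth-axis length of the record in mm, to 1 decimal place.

93.6 mm

The record spans 390 years at 0.24 mm per year.
Length ≈ 0.24 × 390 = 93.6 mm.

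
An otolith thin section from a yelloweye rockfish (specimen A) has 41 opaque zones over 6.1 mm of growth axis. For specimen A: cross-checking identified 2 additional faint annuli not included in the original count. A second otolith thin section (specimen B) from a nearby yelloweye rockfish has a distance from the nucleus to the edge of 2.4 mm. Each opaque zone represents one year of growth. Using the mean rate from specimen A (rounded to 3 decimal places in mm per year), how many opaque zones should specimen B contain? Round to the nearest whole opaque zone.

17 opaque zones

Specimen A: adjusted count: 41 + 2 = 43 opaque zones.
A: Mean rate = 6.1 mm / 43 years ≈ 0.142 mm per year.
For B, 2.4 / 0.142 = 16.90 years ≈ 17 opaque zones.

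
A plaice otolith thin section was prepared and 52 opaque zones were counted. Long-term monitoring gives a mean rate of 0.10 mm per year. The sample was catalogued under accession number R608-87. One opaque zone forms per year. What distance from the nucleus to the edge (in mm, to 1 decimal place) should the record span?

The record spans 52 years at 0.10 mm per year.
52 years at 0.10 mm/year gives 0.10 × 52 = 5.2 mm.

5.2 mm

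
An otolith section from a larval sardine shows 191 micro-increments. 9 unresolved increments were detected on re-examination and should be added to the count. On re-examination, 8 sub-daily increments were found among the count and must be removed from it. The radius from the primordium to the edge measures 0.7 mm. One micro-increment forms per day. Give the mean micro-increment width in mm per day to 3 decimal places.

After corrections the count is 191 − 8 + 9 = 192 micro-increments.
0.7 mm over 192 days gives 0.7 / 192 ≈ 0.004 mm per day.

0.004 mm per day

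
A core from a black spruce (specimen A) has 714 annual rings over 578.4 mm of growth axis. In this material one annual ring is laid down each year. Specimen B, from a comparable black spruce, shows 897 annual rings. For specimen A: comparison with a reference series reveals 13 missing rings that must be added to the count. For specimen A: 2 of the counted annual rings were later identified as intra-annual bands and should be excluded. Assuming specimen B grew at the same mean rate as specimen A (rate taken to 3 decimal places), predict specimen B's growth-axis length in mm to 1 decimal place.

Specimen A: true annual ring count = 714 − 2 + 13 = 725.
A: Extension rate ≈ 578.4 / 725 = 0.798 mm per year.
Length of B = 0.798 × 897 = 715.8 mm.

715.8 mm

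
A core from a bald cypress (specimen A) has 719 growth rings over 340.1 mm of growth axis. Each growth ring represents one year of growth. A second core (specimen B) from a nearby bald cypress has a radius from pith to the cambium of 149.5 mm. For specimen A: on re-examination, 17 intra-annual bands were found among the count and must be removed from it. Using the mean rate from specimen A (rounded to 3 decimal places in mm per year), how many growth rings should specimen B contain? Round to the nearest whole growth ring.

Specimen A: after corrections the count is 719 − 17 = 702 growth rings.
A: 340.1 mm over 702 years gives 340.1 / 702 ≈ 0.484 mm per year.
For B, 149.5 / 0.484 = 308.88 years ≈ 309 growth rings.

309 growth rings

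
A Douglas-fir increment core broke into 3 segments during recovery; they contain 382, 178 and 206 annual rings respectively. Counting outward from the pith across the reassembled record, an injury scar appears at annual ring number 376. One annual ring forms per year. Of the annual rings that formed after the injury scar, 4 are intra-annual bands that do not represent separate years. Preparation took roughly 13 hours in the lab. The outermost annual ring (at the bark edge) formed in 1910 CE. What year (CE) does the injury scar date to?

1524 CE

Total annual rings = 382 + 178 + 206 = 766.
Between annual ring 376 and the bark edge there are 766 − 376 = 390 annual rings.
390 − 4 false = 386 true annual rings after the injury scar.
1910 − 386 = 1524 CE.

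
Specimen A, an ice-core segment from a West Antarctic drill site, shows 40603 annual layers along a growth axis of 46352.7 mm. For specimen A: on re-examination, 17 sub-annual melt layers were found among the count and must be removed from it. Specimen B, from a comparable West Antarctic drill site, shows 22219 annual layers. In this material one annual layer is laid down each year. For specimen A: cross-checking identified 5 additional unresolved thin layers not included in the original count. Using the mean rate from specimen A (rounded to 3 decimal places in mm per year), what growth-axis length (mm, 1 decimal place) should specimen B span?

Specimen A: adjusted count: 40603 − 17 + 5 = 40591 annual layers.
A: 46352.7 mm over 40591 years gives 46352.7 / 40591 ≈ 1.142 mm/year.
Length of B = 1.142 × 22219 = 25374.1 mm.

25374.1 mm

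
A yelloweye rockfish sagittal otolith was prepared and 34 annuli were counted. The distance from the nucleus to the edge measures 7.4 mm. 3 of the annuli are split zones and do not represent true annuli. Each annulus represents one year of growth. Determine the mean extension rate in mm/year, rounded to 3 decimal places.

0.239 mm/year

Adjusted count: 34 − 3 = 31 annuli.
7.4 mm over 31 years gives 7.4 / 31 ≈ 0.239 mm/year.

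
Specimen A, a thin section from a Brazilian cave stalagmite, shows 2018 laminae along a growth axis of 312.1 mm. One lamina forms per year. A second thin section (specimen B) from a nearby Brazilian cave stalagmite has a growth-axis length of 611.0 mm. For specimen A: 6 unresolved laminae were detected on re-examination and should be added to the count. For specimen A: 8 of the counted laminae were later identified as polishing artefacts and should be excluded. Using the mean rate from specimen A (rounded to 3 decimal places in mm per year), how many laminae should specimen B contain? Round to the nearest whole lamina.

3942 laminae

Specimen A: adjusted count: 2018 − 8 + 6 = 2016 laminae.
A: Extension rate ≈ 312.1 / 2016 = 0.155 mm per year.
Specimen B: 611.0 mm / 0.155 mm per year = 3941.94 years ≈ 3942 laminae.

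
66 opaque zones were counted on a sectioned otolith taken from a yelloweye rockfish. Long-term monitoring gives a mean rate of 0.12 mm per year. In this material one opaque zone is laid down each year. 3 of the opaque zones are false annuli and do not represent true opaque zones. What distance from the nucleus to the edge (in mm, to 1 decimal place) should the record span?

7.6 mm

True opaque zone count = 66 − 3 = 63.
Predicted length = 0.12 mm/year × 63 years = 7.6 mm.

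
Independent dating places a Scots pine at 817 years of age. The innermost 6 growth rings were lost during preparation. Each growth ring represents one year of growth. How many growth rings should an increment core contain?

At one growth ring per year, 817 years correspond to 817 growth rings.
817 − 6 missed = 811 growth rings expected in the prepared section.

811 growth rings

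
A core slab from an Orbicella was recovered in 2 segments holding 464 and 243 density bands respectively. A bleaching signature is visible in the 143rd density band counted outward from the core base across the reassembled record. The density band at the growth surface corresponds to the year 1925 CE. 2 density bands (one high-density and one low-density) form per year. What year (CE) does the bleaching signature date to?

1643 CE

Total density bands = 464 + 243 = 707.
The bleaching signature sits at density band 143 from the core base, so 707 − 143 = 564 density bands formed after it.
Dividing by 2 density bands per year: 564 / 2 = 282 years.
The density band at the growth surface is 1925 CE, so the bleaching signature dates to 1925 − 282 = 1643 CE.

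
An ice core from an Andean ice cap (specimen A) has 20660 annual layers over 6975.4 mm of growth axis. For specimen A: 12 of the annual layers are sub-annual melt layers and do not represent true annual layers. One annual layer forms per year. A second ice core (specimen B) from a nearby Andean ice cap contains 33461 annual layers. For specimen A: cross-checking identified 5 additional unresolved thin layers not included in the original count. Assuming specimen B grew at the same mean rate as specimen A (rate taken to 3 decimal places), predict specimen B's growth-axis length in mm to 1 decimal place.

11309.8 mm

Specimen A: after corrections the count is 20660 − 12 + 5 = 20653 annual layers.
A: Mean rate = 6975.4 mm / 20653 years ≈ 0.338 mm/yr.
Length of B = 0.338 × 33461 = 11309.8 mm.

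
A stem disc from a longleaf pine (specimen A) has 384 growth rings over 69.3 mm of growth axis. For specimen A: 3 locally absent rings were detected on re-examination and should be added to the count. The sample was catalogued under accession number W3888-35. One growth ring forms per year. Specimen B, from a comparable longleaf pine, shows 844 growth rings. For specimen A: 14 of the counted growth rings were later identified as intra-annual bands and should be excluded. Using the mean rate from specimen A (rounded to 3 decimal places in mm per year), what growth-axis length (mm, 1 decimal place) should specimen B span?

157.0 mm

Specimen A: true growth ring count = 384 − 14 + 3 = 373.
A: Extension rate ≈ 69.3 / 373 = 0.186 mm per year.
B's length ≈ 0.186 × 844 = 157.0 mm.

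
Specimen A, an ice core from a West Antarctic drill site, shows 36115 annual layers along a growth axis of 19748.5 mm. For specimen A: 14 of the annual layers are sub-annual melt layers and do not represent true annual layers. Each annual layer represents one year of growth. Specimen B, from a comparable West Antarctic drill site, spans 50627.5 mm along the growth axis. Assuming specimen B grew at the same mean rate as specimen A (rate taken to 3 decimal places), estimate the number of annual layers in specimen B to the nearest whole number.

Specimen A: true annual layer count = 36115 − 14 = 36101.
A: Extension rate ≈ 19748.5 / 36101 = 0.547 mm per year.
B spans 50627.5 / 0.547 = 92554.84 years ≈ 92555 annual layers.

92555 annual layers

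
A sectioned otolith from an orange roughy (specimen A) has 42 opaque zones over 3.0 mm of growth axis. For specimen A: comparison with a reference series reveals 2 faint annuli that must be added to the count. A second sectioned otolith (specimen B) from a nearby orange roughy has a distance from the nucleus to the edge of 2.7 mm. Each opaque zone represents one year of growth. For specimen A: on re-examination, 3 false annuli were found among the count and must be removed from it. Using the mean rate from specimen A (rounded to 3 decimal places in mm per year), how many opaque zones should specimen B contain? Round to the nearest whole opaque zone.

Specimen A: adjusted count: 42 − 3 + 2 = 41 opaque zones.
A: Extension rate ≈ 3.0 / 41 = 0.073 mm/year.
B spans 2.7 / 0.073 = 36.99 years ≈ 37 opaque zones.

37 opaque zones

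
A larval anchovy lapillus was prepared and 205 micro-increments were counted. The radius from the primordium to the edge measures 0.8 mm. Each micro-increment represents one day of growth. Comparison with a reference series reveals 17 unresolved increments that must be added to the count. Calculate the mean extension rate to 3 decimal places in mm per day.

Adjusted count: 205 + 17 = 222 micro-increments.
0.8 mm over 222 days gives 0.8 / 222 ≈ 0.004 mm per day.

0.004 mm per day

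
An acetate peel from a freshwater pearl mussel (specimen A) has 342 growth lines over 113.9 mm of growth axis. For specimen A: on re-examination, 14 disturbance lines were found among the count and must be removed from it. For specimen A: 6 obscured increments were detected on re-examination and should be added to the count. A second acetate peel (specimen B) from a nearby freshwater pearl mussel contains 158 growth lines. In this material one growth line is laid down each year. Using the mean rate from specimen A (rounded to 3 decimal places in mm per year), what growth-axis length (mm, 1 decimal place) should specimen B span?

53.9 mm

Specimen A: adjusted count: 342 − 14 + 6 = 334 growth lines.
A: Mean rate = 113.9 mm / 334 years ≈ 0.341 mm/yr.
For B, 0.341 mm/year × 158 years = 53.9 mm.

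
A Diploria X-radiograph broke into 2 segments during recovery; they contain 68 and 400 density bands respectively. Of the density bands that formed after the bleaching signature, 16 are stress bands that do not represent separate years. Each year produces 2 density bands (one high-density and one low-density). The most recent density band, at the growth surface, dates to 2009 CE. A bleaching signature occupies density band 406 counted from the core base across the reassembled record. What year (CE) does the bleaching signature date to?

1986 CE

Total density bands = 68 + 400 = 468.
468 − 406 = 62 density bands lie beyond the bleaching signature toward the growth surface.
62 − 16 false = 46 true density bands after the bleaching signature.
Dividing by 2 density bands per year: 46 / 2 = 23 years.
Counting back 23 years from 2009 CE places the bleaching signature in 2009 − 23 = 1986 CE.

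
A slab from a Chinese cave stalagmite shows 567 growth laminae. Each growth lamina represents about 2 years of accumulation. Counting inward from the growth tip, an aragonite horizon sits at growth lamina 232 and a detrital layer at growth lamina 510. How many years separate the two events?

The two markers are separated by 510 − 232 = 278 growth laminae.
Multiplying by 2 years per growth lamina: 278 × 2 = 556 years.

556 years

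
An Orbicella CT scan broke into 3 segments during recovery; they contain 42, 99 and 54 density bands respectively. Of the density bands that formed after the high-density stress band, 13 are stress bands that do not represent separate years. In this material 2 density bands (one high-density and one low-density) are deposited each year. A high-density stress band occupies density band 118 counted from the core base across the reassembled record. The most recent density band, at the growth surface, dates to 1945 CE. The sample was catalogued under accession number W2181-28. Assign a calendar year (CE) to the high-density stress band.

Total density bands = 42 + 99 + 54 = 195.
195 − 118 = 77 density bands lie beyond the high-density stress band toward the growth surface.
Excluding 13 false density bands: 77 − 13 = 64.
64 density bands at 2 per year is 64 / 2 = 32 years.
The density band at the growth surface is 1945 CE, so the high-density stress band dates to 1945 − 32 = 1913 CE.

1913 CE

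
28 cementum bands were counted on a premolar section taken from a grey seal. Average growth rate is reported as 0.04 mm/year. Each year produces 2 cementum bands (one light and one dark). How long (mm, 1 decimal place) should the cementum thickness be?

Dividing by 2 cementum bands per year: 28 / 2 = 14 years.
Length ≈ 0.04 × 14 = 0.6 mm.

0.6 mm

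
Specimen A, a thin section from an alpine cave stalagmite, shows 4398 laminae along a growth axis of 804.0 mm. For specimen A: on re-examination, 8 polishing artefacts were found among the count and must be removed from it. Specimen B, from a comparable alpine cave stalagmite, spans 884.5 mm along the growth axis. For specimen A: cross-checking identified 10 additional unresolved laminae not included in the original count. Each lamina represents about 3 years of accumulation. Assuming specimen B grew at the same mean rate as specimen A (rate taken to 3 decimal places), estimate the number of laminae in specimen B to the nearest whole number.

Specimen A: correcting the raw count gives 4398 − 8 + 10 = 4400 true laminae.
Specimen A: at 3 years per lamina, 4400 × 3 = 13200 years.
A: Mean rate = 804.0 mm / 13200 years ≈ 0.061 mm per year.
B spans 884.5 / 0.061 = 14500.00 years; at 3 years per lamina that is 14500.00 / 3 ≈ 4833 laminae.

4833 laminae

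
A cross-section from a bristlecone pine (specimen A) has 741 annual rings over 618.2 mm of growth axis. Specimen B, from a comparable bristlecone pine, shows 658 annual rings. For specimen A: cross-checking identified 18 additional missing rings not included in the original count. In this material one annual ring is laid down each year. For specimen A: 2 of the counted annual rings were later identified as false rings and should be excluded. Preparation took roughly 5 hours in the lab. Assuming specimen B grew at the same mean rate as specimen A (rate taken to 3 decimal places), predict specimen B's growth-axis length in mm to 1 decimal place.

537.6 mm

Specimen A: adjusted count: 741 − 2 + 18 = 757 annual rings.
A: 618.2 mm over 757 years gives 618.2 / 757 ≈ 0.817 mm/yr.
Length of B = 0.817 × 658 = 537.6 mm.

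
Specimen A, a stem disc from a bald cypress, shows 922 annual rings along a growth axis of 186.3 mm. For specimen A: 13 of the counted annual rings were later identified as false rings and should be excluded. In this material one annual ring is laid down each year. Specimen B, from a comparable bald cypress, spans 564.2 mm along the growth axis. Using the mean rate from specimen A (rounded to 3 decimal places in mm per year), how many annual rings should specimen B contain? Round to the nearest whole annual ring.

Specimen A: correcting the raw count gives 922 − 13 = 909 true annual rings.
A: Mean rate = 186.3 mm / 909 years ≈ 0.205 mm per year.
B spans 564.2 / 0.205 = 2752.20 years ≈ 2752 annual rings.

2752 annual rings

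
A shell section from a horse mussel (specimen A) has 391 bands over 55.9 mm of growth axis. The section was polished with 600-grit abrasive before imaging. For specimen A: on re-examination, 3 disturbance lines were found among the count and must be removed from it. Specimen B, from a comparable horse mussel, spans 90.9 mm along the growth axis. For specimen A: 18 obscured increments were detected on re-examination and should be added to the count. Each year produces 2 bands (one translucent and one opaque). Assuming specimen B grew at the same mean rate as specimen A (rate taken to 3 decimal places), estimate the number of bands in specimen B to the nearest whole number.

661 bands

Specimen A: true band count = 391 − 3 + 18 = 406.
Specimen A: dividing by 2 bands per year: 406 / 2 = 203 years.
A: Mean rate = 55.9 mm / 203 years ≈ 0.275 mm/year.
For B, 90.9 / 0.275 = 330.55 years; at 2 bands per year that is 330.55 × 2 ≈ 661 bands.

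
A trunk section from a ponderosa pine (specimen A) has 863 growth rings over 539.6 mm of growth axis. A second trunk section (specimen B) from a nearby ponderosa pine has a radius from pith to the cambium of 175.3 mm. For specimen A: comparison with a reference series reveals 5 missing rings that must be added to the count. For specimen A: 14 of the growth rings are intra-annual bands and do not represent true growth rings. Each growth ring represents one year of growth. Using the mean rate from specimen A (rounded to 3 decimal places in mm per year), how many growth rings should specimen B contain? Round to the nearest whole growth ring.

277 growth rings

Specimen A: adjusted count: 863 − 14 + 5 = 854 growth rings.
A: Mean rate = 539.6 mm / 854 years ≈ 0.632 mm/yr.
For B, 175.3 / 0.632 = 277.37 years ≈ 277 growth rings.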